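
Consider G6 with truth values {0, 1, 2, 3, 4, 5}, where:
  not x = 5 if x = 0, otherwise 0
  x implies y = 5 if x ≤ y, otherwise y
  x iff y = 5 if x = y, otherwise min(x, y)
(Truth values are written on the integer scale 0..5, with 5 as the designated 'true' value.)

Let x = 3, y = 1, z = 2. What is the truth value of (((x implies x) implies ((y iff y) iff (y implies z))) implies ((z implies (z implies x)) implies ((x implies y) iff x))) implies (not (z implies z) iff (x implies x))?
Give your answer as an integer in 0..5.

x implies x = 3 implies 3 = 5
y iff y = 1 iff 1 = 5
y implies z = 1 implies 2 = 5
(y iff y) iff (y implies z) = 5 iff 5 = 5
(x implies x) implies ((y iff y) iff (y implies z)) = 5 implies 5 = 5
z implies x = 2 implies 3 = 5
z implies (z implies x) = 2 implies 5 = 5
x implies y = 3 implies 1 = 1
(x implies y) iff x = 1 iff 3 = 1
(z implies (z implies x)) implies ((x implies y) iff x) = 5 implies 1 = 1
((x implies x) implies ((y iff y) iff (y implies z))) implies ((z implies (z implies x)) implies ((x implies y) iff x)) = 5 implies 1 = 1
z implies z = 2 implies 2 = 5
not (z implies z) = not 5 = 0
x implies x = 3 implies 3 = 5
not (z implies z) iff (x implies x) = 0 iff 5 = 0
(((x implies x) implies ((y iff y) iff (y implies z))) implies ((z implies (z implies x)) implies ((x implies y) iff x))) implies (not (z implies z) iff (x implies x)) = 1 implies 0 = 0

0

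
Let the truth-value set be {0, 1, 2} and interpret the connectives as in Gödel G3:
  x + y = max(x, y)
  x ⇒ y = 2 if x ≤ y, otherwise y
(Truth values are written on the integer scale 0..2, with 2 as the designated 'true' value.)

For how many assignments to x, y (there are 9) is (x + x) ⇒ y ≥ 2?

6

x = 0, y = 0 ↦ 2  ≥
x = 0, y = 1 ↦ 2  ≥
x = 0, y = 2 ↦ 2  ≥
x = 1, y = 0 ↦ 0  <
x = 1, y = 1 ↦ 2  ≥
x = 1, y = 2 ↦ 2  ≥
x = 2, y = 0 ↦ 0  <
x = 2, y = 1 ↦ 1  <
x = 2, y = 2 ↦ 2  ≥
So 6 of the 9 assignments meet the threshold.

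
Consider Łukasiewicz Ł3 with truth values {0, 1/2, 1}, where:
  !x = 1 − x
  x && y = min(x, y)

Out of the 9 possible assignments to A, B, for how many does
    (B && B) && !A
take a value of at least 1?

A = 0, B = 0 ↦ 0  <
A = 0, B = 1/2 ↦ 1/2  <
A = 0, B = 1 ↦ 1  ≥
A = 1/2, B = 0 ↦ 0  <
A = 1/2, B = 1/2 ↦ 1/2  <
A = 1/2, B = 1 ↦ 1/2  <
A = 1, B = 0 ↦ 0  <
A = 1, B = 1/2 ↦ 0  <
A = 1, B = 1 ↦ 0  <
So 1 of the 9 assignments meets the threshold.

1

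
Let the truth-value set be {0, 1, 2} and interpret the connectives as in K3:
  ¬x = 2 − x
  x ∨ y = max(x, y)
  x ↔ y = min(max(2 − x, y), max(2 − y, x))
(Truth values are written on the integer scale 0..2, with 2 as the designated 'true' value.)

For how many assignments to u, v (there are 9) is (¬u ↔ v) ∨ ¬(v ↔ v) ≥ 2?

2

u = 0, v = 0 ↦ 0  <
u = 0, v = 1 ↦ 1  <
u = 0, v = 2 ↦ 2  ≥
u = 1, v = 0 ↦ 1  <
u = 1, v = 1 ↦ 1  <
u = 1, v = 2 ↦ 1  <
u = 2, v = 0 ↦ 2  ≥
u = 2, v = 1 ↦ 1  <
u = 2, v = 2 ↦ 0  <
So 2 of the 9 assignments meet the threshold.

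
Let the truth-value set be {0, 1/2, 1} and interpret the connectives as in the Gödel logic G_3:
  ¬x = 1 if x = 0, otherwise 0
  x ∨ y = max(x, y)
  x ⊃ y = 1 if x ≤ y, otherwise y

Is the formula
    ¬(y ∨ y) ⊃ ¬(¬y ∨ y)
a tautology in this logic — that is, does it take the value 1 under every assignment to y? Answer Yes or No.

No

Counterexample: take y = 0.
y ∨ y = 0 ∨ 0 = 0
¬(y ∨ y) = ¬0 = 1
¬y = ¬0 = 1
¬y ∨ y = 1 ∨ 0 = 1
¬(¬y ∨ y) = ¬1 = 0
¬(y ∨ y) ⊃ ¬(¬y ∨ y) = 1 ⊃ 0 = 0
This gives 0 ≠ 1.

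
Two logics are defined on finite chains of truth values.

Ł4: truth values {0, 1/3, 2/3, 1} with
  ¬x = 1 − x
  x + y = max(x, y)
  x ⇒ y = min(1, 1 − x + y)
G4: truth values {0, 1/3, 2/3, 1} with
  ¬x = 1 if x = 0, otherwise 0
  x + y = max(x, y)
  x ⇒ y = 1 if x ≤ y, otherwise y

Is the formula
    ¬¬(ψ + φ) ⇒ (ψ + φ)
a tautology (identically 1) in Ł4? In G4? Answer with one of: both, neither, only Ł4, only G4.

In Ł4: every assignment gives 1 — tautology.
In G4: at φ = 0, ψ = 1/3 the value is 1/3 — not a tautology.

only Ł4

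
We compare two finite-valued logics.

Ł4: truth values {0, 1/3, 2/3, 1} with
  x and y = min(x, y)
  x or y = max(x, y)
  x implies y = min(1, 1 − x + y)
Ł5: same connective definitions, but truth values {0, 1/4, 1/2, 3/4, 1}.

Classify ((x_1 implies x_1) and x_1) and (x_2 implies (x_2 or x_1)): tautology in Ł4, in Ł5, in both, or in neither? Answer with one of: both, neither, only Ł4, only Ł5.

In Ł4: at x_1 = 0, x_2 = 0 the value is 0 — not a tautology.
In Ł5: at x_1 = 0, x_2 = 0 the value is 0 — not a tautology.

neither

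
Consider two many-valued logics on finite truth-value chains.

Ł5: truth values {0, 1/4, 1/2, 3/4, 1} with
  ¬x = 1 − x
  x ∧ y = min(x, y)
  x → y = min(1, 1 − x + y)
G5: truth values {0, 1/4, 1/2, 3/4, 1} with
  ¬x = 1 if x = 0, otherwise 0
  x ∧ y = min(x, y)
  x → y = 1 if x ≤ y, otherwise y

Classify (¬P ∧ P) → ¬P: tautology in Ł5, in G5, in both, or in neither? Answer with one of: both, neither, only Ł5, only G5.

In Ł5: every assignment gives 1 — tautology.
In G5: every assignment gives 1 — tautology.

both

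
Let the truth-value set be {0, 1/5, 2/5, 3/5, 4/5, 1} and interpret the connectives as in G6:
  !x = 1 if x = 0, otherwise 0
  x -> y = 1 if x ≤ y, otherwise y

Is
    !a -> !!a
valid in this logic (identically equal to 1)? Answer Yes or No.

Counterexample: take a = 0.
!a = !0 = 1
!a = !0 = 1
!!a = !1 = 0
!a -> !!a = 1 -> 0 = 0
This gives 0 ≠ 1.

No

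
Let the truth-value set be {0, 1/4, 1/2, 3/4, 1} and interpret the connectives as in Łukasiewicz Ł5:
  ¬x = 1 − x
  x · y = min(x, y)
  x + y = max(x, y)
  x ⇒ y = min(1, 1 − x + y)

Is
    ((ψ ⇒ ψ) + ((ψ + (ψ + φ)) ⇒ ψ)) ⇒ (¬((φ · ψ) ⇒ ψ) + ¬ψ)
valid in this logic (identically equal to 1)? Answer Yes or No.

Counterexample: take φ = 0, ψ = 1/4.
ψ ⇒ ψ = 1/4 ⇒ 1/4 = 1
ψ + φ = 1/4 + 0 = 1/4
ψ + (ψ + φ) = 1/4 + 1/4 = 1/4
(ψ + (ψ + φ)) ⇒ ψ = 1/4 ⇒ 1/4 = 1
(ψ ⇒ ψ) + ((ψ + (ψ + φ)) ⇒ ψ) = 1 + 1 = 1
φ · ψ = 0 · 1/4 = 0
(φ · ψ) ⇒ ψ = 0 ⇒ 1/4 = 1
¬((φ · ψ) ⇒ ψ) = ¬1 = 0
¬ψ = ¬1/4 = 3/4
¬((φ · ψ) ⇒ ψ) + ¬ψ = 0 + 3/4 = 3/4
((ψ ⇒ ψ) + ((ψ + (ψ + φ)) ⇒ ψ)) ⇒ (¬((φ · ψ) ⇒ ψ) + ¬ψ) = 1 ⇒ 3/4 = 3/4
This gives 3/4 ≠ 1.

No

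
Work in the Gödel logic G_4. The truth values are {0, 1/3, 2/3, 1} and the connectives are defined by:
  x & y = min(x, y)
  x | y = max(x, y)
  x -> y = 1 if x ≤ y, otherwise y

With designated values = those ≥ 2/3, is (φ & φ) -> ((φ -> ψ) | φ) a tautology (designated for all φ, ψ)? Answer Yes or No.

Yes

φ = 0, ψ = 0 ↦ 1
φ = 0, ψ = 1/3 ↦ 1
φ = 0, ψ = 2/3 ↦ 1
φ = 0, ψ = 1 ↦ 1
φ = 1/3, ψ = 0 ↦ 1
φ = 1/3, ψ = 1/3 ↦ 1
φ = 1/3, ψ = 2/3 ↦ 1
φ = 1/3, ψ = 1 ↦ 1
φ = 2/3, ψ = 0 ↦ 1
φ = 2/3, ψ = 1/3 ↦ 1
φ = 2/3, ψ = 2/3 ↦ 1
φ = 2/3, ψ = 1 ↦ 1
φ = 1, ψ = 0 ↦ 1
φ = 1, ψ = 1/3 ↦ 1
φ = 1, ψ = 2/3 ↦ 1
φ = 1, ψ = 1 ↦ 1
Every assignment gives a value ≥ 2/3.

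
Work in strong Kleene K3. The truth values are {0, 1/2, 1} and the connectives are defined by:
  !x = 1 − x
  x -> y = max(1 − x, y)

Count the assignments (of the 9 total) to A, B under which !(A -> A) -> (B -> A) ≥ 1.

A = 0, B = 0 ↦ 1  ≥
A = 0, B = 1/2 ↦ 1  ≥
A = 0, B = 1 ↦ 1  ≥
A = 1/2, B = 0 ↦ 1  ≥
A = 1/2, B = 1/2 ↦ 1/2  <
A = 1/2, B = 1 ↦ 1/2  <
A = 1, B = 0 ↦ 1  ≥
A = 1, B = 1/2 ↦ 1  ≥
A = 1, B = 1 ↦ 1  ≥
So 7 of the 9 assignments meet the threshold.

7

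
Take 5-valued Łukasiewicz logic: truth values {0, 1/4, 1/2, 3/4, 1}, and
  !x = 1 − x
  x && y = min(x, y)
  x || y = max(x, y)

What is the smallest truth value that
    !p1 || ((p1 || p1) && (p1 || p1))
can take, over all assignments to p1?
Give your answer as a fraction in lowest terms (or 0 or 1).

Take p1 = 1/2:
!p1 = !1/2 = 1/2
p1 || p1 = 1/2 || 1/2 = 1/2
p1 || p1 = 1/2 || 1/2 = 1/2
(p1 || p1) && (p1 || p1) = 1/2 && 1/2 = 1/2
!p1 || ((p1 || p1) && (p1 || p1)) = 1/2 || 1/2 = 1/2
No assignment yields a value below 1/2, so this is the minimum.

1/2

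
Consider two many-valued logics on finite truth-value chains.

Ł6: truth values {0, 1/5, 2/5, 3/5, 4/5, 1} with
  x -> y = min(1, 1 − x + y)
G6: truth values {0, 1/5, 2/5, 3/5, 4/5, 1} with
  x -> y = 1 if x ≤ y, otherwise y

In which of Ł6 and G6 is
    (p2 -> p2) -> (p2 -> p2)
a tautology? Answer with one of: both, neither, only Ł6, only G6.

both

In Ł6: every assignment gives 1 — tautology.
In G6: every assignment gives 1 — tautology.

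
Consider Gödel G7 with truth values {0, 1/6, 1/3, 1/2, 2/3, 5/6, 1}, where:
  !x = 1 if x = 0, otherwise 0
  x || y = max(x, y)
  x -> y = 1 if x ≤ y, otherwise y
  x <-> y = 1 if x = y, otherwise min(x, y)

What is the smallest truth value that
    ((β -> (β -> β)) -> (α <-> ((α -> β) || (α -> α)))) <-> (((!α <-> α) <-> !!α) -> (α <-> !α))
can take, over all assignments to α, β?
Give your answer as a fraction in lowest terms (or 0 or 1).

1/6

Take α = 1/6, β = 0:
β -> β = 0 -> 0 = 1
β -> (β -> β) = 0 -> 1 = 1
α -> β = 1/6 -> 0 = 0
α -> α = 1/6 -> 1/6 = 1
(α -> β) || (α -> α) = 0 || 1 = 1
α <-> ((α -> β) || (α -> α)) = 1/6 <-> 1 = 1/6
(β -> (β -> β)) -> (α <-> ((α -> β) || (α -> α))) = 1 -> 1/6 = 1/6
!α = !1/6 = 0
!α <-> α = 0 <-> 1/6 = 0
!α = !1/6 = 0
!!α = !0 = 1
(!α <-> α) <-> !!α = 0 <-> 1 = 0
!α = !1/6 = 0
α <-> !α = 1/6 <-> 0 = 0
((!α <-> α) <-> !!α) -> (α <-> !α) = 0 -> 0 = 1
((β -> (β -> β)) -> (α <-> ((α -> β) || (α -> α)))) <-> (((!α <-> α) <-> !!α) -> (α <-> !α)) = 1/6 <-> 1 = 1/6
No assignment yields a value below 1/6, so this is the minimum.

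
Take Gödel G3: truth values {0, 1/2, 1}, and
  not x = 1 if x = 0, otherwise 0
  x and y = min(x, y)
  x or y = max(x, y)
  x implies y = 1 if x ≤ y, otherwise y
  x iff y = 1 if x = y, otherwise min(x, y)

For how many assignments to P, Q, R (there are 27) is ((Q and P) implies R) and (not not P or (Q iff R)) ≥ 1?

16

value 1: 16 assignments (counts)
value 1/2: 3 assignments
value 0: 8 assignments
So 16 of the 27 assignments meet the threshold.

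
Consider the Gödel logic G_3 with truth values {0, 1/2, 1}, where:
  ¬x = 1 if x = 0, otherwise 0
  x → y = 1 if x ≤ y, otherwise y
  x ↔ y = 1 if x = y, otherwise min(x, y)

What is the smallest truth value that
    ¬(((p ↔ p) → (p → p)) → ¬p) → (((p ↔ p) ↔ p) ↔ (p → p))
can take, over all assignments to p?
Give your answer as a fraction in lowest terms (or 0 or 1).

1/2

Take p = 1/2:
p ↔ p = 1/2 ↔ 1/2 = 1
p → p = 1/2 → 1/2 = 1
(p ↔ p) → (p → p) = 1 → 1 = 1
¬p = ¬1/2 = 0
((p ↔ p) → (p → p)) → ¬p = 1 → 0 = 0
¬(((p ↔ p) → (p → p)) → ¬p) = ¬0 = 1
p ↔ p = 1/2 ↔ 1/2 = 1
(p ↔ p) ↔ p = 1 ↔ 1/2 = 1/2
p → p = 1/2 → 1/2 = 1
((p ↔ p) ↔ p) ↔ (p → p) = 1/2 ↔ 1 = 1/2
¬(((p ↔ p) → (p → p)) → ¬p) → (((p ↔ p) ↔ p) ↔ (p → p)) = 1 → 1/2 = 1/2
No assignment yields a value below 1/2, so this is the minimum.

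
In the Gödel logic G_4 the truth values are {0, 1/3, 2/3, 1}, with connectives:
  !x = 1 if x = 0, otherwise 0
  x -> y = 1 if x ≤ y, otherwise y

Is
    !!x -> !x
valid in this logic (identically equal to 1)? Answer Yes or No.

Counterexample: take x = 1/3.
!x = !1/3 = 0
!!x = !0 = 1
!x = !1/3 = 0
!!x -> !x = 1 -> 0 = 0
This gives 0 ≠ 1.

No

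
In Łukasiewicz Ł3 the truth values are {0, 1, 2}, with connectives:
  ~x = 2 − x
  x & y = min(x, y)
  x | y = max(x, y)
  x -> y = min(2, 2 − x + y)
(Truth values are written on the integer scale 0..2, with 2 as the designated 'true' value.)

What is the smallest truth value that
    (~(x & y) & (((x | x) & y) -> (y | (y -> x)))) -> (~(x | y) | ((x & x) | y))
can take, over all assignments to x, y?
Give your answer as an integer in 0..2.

Take x = 0, y = 1:
x & y = 0 & 1 = 0
~(x & y) = ~0 = 2
x | x = 0 | 0 = 0
(x | x) & y = 0 & 1 = 0
y -> x = 1 -> 0 = 1
y | (y -> x) = 1 | 1 = 1
((x | x) & y) -> (y | (y -> x)) = 0 -> 1 = 2
~(x & y) & (((x | x) & y) -> (y | (y -> x))) = 2 & 2 = 2
x | y = 0 | 1 = 1
~(x | y) = ~1 = 1
x & x = 0 & 0 = 0
(x & x) | y = 0 | 1 = 1
~(x | y) | ((x & x) | y) = 1 | 1 = 1
(~(x & y) & (((x | x) & y) -> (y | (y -> x)))) -> (~(x | y) | ((x & x) | y)) = 2 -> 1 = 1
No assignment yields a value below 1, so this is the minimum.

1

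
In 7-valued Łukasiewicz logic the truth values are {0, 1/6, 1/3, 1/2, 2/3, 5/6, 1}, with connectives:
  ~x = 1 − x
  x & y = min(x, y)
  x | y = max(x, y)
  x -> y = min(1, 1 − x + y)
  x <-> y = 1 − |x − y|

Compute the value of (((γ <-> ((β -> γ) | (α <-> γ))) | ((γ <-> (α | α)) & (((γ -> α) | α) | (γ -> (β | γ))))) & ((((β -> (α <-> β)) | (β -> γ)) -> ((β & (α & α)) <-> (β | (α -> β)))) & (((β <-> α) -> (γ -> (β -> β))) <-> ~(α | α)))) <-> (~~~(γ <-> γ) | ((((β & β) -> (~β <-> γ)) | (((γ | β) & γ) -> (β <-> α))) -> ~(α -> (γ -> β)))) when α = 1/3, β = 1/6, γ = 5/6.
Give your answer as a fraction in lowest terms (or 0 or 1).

β -> γ = 1/6 -> 5/6 = 1
α <-> γ = 1/3 <-> 5/6 = 1/2
(β -> γ) | (α <-> γ) = 1 | 1/2 = 1
γ <-> ((β -> γ) | (α <-> γ)) = 5/6 <-> 1 = 5/6
α | α = 1/3 | 1/3 = 1/3
γ <-> (α | α) = 5/6 <-> 1/3 = 1/2
γ -> α = 5/6 -> 1/3 = 1/2
(γ -> α) | α = 1/2 | 1/3 = 1/2
β | γ = 1/6 | 5/6 = 5/6
γ -> (β | γ) = 5/6 -> 5/6 = 1
((γ -> α) | α) | (γ -> (β | γ)) = 1/2 | 1 = 1
(γ <-> (α | α)) & (((γ -> α) | α) | (γ -> (β | γ))) = 1/2 & 1 = 1/2
(γ <-> ((β -> γ) | (α <-> γ))) | ((γ <-> (α | α)) & (((γ -> α) | α) | (γ -> (β | γ)))) = 5/6 | 1/2 = 5/6
α <-> β = 1/3 <-> 1/6 = 5/6
β -> (α <-> β) = 1/6 -> 5/6 = 1
β -> γ = 1/6 -> 5/6 = 1
(β -> (α <-> β)) | (β -> γ) = 1 | 1 = 1
α & α = 1/3 & 1/3 = 1/3
β & (α & α) = 1/6 & 1/3 = 1/6
α -> β = 1/3 -> 1/6 = 5/6
β | (α -> β) = 1/6 | 5/6 = 5/6
(β & (α & α)) <-> (β | (α -> β)) = 1/6 <-> 5/6 = 1/3
((β -> (α <-> β)) | (β -> γ)) -> ((β & (α & α)) <-> (β | (α -> β))) = 1 -> 1/3 = 1/3
β <-> α = 1/6 <-> 1/3 = 5/6
β -> β = 1/6 -> 1/6 = 1
γ -> (β -> β) = 5/6 -> 1 = 1
(β <-> α) -> (γ -> (β -> β)) = 5/6 -> 1 = 1
α | α = 1/3 | 1/3 = 1/3
~(α | α) = ~1/3 = 2/3
((β <-> α) -> (γ -> (β -> β))) <-> ~(α | α) = 1 <-> 2/3 = 2/3
(((β -> (α <-> β)) | (β -> γ)) -> ((β & (α & α)) <-> (β | (α -> β)))) & (((β <-> α) -> (γ -> (β -> β))) <-> ~(α | α)) = 1/3 & 2/3 = 1/3
((γ <-> ((β -> γ) | (α <-> γ))) | ((γ <-> (α | α)) & (((γ -> α) | α) | (γ -> (β | γ))))) & ((((β -> (α <-> β)) | (β -> γ)) -> ((β & (α & α)) <-> (β | (α -> β)))) & (((β <-> α) -> (γ -> (β -> β))) <-> ~(α | α))) = 5/6 & 1/3 = 1/3
γ <-> γ = 5/6 <-> 5/6 = 1
~(γ <-> γ) = ~1 = 0
~~(γ <-> γ) = ~0 = 1
~~~(γ <-> γ) = ~1 = 0
β & β = 1/6 & 1/6 = 1/6
~β = ~1/6 = 5/6
~β <-> γ = 5/6 <-> 5/6 = 1
(β & β) -> (~β <-> γ) = 1/6 -> 1 = 1
γ | β = 5/6 | 1/6 = 5/6
(γ | β) & γ = 5/6 & 5/6 = 5/6
β <-> α = 1/6 <-> 1/3 = 5/6
((γ | β) & γ) -> (β <-> α) = 5/6 -> 5/6 = 1
((β & β) -> (~β <-> γ)) | (((γ | β) & γ) -> (β <-> α)) = 1 | 1 = 1
γ -> β = 5/6 -> 1/6 = 1/3
α -> (γ -> β) = 1/3 -> 1/3 = 1
~(α -> (γ -> β)) = ~1 = 0
(((β & β) -> (~β <-> γ)) | (((γ | β) & γ) -> (β <-> α))) -> ~(α -> (γ -> β)) = 1 -> 0 = 0
~~~(γ <-> γ) | ((((β & β) -> (~β <-> γ)) | (((γ | β) & γ) -> (β <-> α))) -> ~(α -> (γ -> β))) = 0 | 0 = 0
(((γ <-> ((β -> γ) | (α <-> γ))) | ((γ <-> (α | α)) & (((γ -> α) | α) | (γ -> (β | γ))))) & ((((β -> (α <-> β)) | (β -> γ)) -> ((β & (α & α)) <-> (β | (α -> β)))) & (((β <-> α) -> (γ -> (β -> β))) <-> ~(α | α)))) <-> (~~~(γ <-> γ) | ((((β & β) -> (~β <-> γ)) | (((γ | β) & γ) -> (β <-> α))) -> ~(α -> (γ -> β)))) = 1/3 <-> 0 = 2/3

2/3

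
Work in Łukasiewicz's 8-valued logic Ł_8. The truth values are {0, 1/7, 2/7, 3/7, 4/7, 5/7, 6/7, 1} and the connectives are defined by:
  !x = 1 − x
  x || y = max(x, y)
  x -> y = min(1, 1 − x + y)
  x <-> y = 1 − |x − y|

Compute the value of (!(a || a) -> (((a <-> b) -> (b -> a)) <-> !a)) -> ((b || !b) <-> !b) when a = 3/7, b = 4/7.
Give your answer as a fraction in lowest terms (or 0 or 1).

a || a = 3/7 || 3/7 = 3/7
!(a || a) = !3/7 = 4/7
a <-> b = 3/7 <-> 4/7 = 6/7
b -> a = 4/7 -> 3/7 = 6/7
(a <-> b) -> (b -> a) = 6/7 -> 6/7 = 1
!a = !3/7 = 4/7
((a <-> b) -> (b -> a)) <-> !a = 1 <-> 4/7 = 4/7
!(a || a) -> (((a <-> b) -> (b -> a)) <-> !a) = 4/7 -> 4/7 = 1
!b = !4/7 = 3/7
b || !b = 4/7 || 3/7 = 4/7
!b = !4/7 = 3/7
(b || !b) <-> !b = 4/7 <-> 3/7 = 6/7
(!(a || a) -> (((a <-> b) -> (b -> a)) <-> !a)) -> ((b || !b) <-> !b) = 1 -> 6/7 = 6/7

6/7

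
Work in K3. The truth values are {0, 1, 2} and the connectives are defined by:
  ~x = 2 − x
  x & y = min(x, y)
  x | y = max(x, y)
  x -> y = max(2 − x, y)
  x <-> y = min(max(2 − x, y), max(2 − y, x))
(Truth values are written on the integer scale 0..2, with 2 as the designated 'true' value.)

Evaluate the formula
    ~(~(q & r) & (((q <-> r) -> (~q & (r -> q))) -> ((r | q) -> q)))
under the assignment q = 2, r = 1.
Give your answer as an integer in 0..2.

1

q & r = 2 & 1 = 1
~(q & r) = ~1 = 1
q <-> r = 2 <-> 1 = 1
~q = ~2 = 0
r -> q = 1 -> 2 = 2
~q & (r -> q) = 0 & 2 = 0
(q <-> r) -> (~q & (r -> q)) = 1 -> 0 = 1
r | q = 1 | 2 = 2
(r | q) -> q = 2 -> 2 = 2
((q <-> r) -> (~q & (r -> q))) -> ((r | q) -> q) = 1 -> 2 = 2
~(q & r) & (((q <-> r) -> (~q & (r -> q))) -> ((r | q) -> q)) = 1 & 2 = 1
~(~(q & r) & (((q <-> r) -> (~q & (r -> q))) -> ((r | q) -> q))) = ~1 = 1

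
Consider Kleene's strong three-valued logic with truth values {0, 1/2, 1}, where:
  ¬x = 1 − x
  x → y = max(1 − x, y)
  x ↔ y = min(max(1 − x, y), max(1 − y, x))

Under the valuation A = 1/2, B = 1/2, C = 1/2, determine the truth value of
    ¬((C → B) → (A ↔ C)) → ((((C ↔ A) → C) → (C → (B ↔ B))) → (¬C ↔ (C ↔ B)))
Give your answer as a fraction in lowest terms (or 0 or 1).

1/2

C → B = 1/2 → 1/2 = 1/2
A ↔ C = 1/2 ↔ 1/2 = 1/2
(C → B) → (A ↔ C) = 1/2 → 1/2 = 1/2
¬((C → B) → (A ↔ C)) = ¬1/2 = 1/2
C ↔ A = 1/2 ↔ 1/2 = 1/2
(C ↔ A) → C = 1/2 → 1/2 = 1/2
B ↔ B = 1/2 ↔ 1/2 = 1/2
C → (B ↔ B) = 1/2 → 1/2 = 1/2
((C ↔ A) → C) → (C → (B ↔ B)) = 1/2 → 1/2 = 1/2
¬C = ¬1/2 = 1/2
C ↔ B = 1/2 ↔ 1/2 = 1/2
¬C ↔ (C ↔ B) = 1/2 ↔ 1/2 = 1/2
(((C ↔ A) → C) → (C → (B ↔ B))) → (¬C ↔ (C ↔ B)) = 1/2 → 1/2 = 1/2
¬((C → B) → (A ↔ C)) → ((((C ↔ A) → C) → (C → (B ↔ B))) → (¬C ↔ (C ↔ B))) = 1/2 → 1/2 = 1/2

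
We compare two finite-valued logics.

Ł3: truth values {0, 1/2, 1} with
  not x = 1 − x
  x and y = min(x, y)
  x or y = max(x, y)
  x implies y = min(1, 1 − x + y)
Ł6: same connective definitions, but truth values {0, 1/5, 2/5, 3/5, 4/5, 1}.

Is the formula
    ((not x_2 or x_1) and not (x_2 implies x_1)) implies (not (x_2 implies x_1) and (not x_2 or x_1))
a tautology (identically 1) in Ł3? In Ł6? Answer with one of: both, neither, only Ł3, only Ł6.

In Ł3: every assignment gives 1 — tautology.
In Ł6: every assignment gives 1 — tautology.

both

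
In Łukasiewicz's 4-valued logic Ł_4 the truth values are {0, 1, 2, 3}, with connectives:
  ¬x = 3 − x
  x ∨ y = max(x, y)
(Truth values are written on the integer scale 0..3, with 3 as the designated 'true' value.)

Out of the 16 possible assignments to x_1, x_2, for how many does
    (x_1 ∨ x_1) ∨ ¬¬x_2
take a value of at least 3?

x_1 = 0, x_2 = 0 ↦ 0  <
x_1 = 0, x_2 = 1 ↦ 1  <
x_1 = 0, x_2 = 2 ↦ 2  <
x_1 = 0, x_2 = 3 ↦ 3  ≥
x_1 = 1, x_2 = 0 ↦ 1  <
x_1 = 1, x_2 = 1 ↦ 1  <
x_1 = 1, x_2 = 2 ↦ 2  <
x_1 = 1, x_2 = 3 ↦ 3  ≥
x_1 = 2, x_2 = 0 ↦ 2  <
x_1 = 2, x_2 = 1 ↦ 2  <
x_1 = 2, x_2 = 2 ↦ 2  <
x_1 = 2, x_2 = 3 ↦ 3  ≥
x_1 = 3, x_2 = 0 ↦ 3  ≥
x_1 = 3, x_2 = 1 ↦ 3  ≥
x_1 = 3, x_2 = 2 ↦ 3  ≥
x_1 = 3, x_2 = 3 ↦ 3  ≥
So 7 of the 16 assignments meet the threshold.

7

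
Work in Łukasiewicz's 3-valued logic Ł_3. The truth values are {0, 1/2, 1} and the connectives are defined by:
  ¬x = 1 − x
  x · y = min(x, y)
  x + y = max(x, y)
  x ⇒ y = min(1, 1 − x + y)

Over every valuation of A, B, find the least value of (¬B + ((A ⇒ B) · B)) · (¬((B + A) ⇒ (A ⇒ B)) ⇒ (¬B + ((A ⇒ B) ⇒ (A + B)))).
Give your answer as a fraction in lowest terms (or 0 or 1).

Take A = 0, B = 1/2:
¬B = ¬1/2 = 1/2
A ⇒ B = 0 ⇒ 1/2 = 1
(A ⇒ B) · B = 1 · 1/2 = 1/2
¬B + ((A ⇒ B) · B) = 1/2 + 1/2 = 1/2
B + A = 1/2 + 0 = 1/2
A ⇒ B = 0 ⇒ 1/2 = 1
(B + A) ⇒ (A ⇒ B) = 1/2 ⇒ 1 = 1
¬((B + A) ⇒ (A ⇒ B)) = ¬1 = 0
¬B = ¬1/2 = 1/2
A ⇒ B = 0 ⇒ 1/2 = 1
A + B = 0 + 1/2 = 1/2
(A ⇒ B) ⇒ (A + B) = 1 ⇒ 1/2 = 1/2
¬B + ((A ⇒ B) ⇒ (A + B)) = 1/2 + 1/2 = 1/2
¬((B + A) ⇒ (A ⇒ B)) ⇒ (¬B + ((A ⇒ B) ⇒ (A + B))) = 0 ⇒ 1/2 = 1
(¬B + ((A ⇒ B) · B)) · (¬((B + A) ⇒ (A ⇒ B)) ⇒ (¬B + ((A ⇒ B) ⇒ (A + B)))) = 1/2 · 1 = 1/2
No assignment yields a value below 1/2, so this is the minimum.

1/2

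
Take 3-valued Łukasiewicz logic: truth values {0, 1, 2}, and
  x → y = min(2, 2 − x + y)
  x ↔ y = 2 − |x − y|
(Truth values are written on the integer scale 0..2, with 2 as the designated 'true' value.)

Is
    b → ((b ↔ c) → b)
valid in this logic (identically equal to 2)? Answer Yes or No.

b = 0, c = 0 ↦ 2
b = 0, c = 1 ↦ 2
b = 0, c = 2 ↦ 2
b = 1, c = 0 ↦ 2
b = 1, c = 1 ↦ 2
b = 1, c = 2 ↦ 2
b = 2, c = 0 ↦ 2
b = 2, c = 1 ↦ 2
b = 2, c = 2 ↦ 2
Every assignment gives a value ≥ 2.

Yes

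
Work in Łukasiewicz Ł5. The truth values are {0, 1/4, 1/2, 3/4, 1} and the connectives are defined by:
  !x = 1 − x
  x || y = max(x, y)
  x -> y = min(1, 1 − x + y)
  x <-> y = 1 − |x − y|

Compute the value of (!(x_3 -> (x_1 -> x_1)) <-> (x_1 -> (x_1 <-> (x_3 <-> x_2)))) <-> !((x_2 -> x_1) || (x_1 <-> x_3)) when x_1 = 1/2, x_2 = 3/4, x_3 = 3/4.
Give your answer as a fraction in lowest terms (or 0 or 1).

3/4

x_1 -> x_1 = 1/2 -> 1/2 = 1
x_3 -> (x_1 -> x_1) = 3/4 -> 1 = 1
!(x_3 -> (x_1 -> x_1)) = !1 = 0
x_3 <-> x_2 = 3/4 <-> 3/4 = 1
x_1 <-> (x_3 <-> x_2) = 1/2 <-> 1 = 1/2
x_1 -> (x_1 <-> (x_3 <-> x_2)) = 1/2 -> 1/2 = 1
!(x_3 -> (x_1 -> x_1)) <-> (x_1 -> (x_1 <-> (x_3 <-> x_2))) = 0 <-> 1 = 0
x_2 -> x_1 = 3/4 -> 1/2 = 3/4
x_1 <-> x_3 = 1/2 <-> 3/4 = 3/4
(x_2 -> x_1) || (x_1 <-> x_3) = 3/4 || 3/4 = 3/4
!((x_2 -> x_1) || (x_1 <-> x_3)) = !3/4 = 1/4
(!(x_3 -> (x_1 -> x_1)) <-> (x_1 -> (x_1 <-> (x_3 <-> x_2)))) <-> !((x_2 -> x_1) || (x_1 <-> x_3)) = 0 <-> 1/4 = 3/4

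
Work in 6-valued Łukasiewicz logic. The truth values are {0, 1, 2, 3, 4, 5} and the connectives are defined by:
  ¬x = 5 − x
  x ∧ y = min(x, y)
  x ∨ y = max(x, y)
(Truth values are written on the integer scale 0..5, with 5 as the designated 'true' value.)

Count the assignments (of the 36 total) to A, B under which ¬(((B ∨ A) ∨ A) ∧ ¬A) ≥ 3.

value 5: 7 assignments (counts)
value 4: 9 assignments (counts)
value 3: 11 assignments (counts)
value 2: 5 assignments
value 1: 3 assignments
value 0: 1 assignment
So 27 of the 36 assignments meet the threshold.

27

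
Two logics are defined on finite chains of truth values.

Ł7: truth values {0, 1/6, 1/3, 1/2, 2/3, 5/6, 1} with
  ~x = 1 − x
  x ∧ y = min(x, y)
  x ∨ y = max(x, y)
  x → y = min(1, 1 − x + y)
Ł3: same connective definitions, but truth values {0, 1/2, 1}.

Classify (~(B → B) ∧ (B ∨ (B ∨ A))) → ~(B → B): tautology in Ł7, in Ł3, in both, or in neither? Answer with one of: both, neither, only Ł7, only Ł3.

both

In Ł7: every assignment gives 1 — tautology.
In Ł3: every assignment gives 1 — tautology.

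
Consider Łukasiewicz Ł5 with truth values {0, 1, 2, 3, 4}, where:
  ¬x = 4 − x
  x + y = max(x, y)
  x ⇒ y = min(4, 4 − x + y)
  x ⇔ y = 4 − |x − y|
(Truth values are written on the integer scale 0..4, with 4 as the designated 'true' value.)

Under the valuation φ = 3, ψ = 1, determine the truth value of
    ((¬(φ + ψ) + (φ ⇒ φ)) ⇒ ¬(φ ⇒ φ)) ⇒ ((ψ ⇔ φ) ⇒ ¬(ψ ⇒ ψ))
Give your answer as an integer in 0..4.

4

φ + ψ = 3 + 1 = 3
¬(φ + ψ) = ¬3 = 1
φ ⇒ φ = 3 ⇒ 3 = 4
¬(φ + ψ) + (φ ⇒ φ) = 1 + 4 = 4
φ ⇒ φ = 3 ⇒ 3 = 4
¬(φ ⇒ φ) = ¬4 = 0
(¬(φ + ψ) + (φ ⇒ φ)) ⇒ ¬(φ ⇒ φ) = 4 ⇒ 0 = 0
ψ ⇔ φ = 1 ⇔ 3 = 2
ψ ⇒ ψ = 1 ⇒ 1 = 4
¬(ψ ⇒ ψ) = ¬4 = 0
(ψ ⇔ φ) ⇒ ¬(ψ ⇒ ψ) = 2 ⇒ 0 = 2
((¬(φ + ψ) + (φ ⇒ φ)) ⇒ ¬(φ ⇒ φ)) ⇒ ((ψ ⇔ φ) ⇒ ¬(ψ ⇒ ψ)) = 0 ⇒ 2 = 4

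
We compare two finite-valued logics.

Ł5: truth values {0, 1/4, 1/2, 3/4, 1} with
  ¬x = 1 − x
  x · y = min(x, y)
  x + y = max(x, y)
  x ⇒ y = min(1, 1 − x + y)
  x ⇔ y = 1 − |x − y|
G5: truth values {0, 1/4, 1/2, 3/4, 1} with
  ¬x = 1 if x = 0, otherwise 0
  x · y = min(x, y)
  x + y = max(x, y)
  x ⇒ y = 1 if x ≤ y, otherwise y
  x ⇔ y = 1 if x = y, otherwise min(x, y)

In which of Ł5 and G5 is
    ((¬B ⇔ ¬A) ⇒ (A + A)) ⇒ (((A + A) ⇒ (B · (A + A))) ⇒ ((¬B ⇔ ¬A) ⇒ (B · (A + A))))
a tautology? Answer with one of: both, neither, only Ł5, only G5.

In Ł5: every assignment gives 1 — tautology.
In G5: every assignment gives 1 — tautology.

both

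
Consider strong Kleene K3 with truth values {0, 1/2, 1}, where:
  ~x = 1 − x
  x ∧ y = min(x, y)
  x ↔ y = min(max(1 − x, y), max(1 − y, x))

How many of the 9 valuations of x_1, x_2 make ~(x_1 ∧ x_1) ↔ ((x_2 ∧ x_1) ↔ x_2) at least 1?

1

x_1 = 0, x_2 = 0 ↦ 1  ≥
x_1 = 0, x_2 = 1/2 ↦ 1/2  <
x_1 = 0, x_2 = 1 ↦ 0  <
x_1 = 1/2, x_2 = 0 ↦ 1/2  <
x_1 = 1/2, x_2 = 1/2 ↦ 1/2  <
x_1 = 1/2, x_2 = 1 ↦ 1/2  <
x_1 = 1, x_2 = 0 ↦ 0  <
x_1 = 1, x_2 = 1/2 ↦ 1/2  <
x_1 = 1, x_2 = 1 ↦ 0  <
So 1 of the 9 assignments meets the threshold.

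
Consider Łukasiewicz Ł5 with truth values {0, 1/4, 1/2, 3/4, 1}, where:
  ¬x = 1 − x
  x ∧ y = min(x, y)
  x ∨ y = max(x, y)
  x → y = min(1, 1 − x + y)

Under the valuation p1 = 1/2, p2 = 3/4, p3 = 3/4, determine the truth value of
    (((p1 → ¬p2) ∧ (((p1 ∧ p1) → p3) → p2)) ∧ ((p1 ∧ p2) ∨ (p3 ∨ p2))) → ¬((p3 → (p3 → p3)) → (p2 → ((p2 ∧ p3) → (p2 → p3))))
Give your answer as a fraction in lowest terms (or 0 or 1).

¬p2 = ¬3/4 = 1/4
p1 → ¬p2 = 1/2 → 1/4 = 3/4
p1 ∧ p1 = 1/2 ∧ 1/2 = 1/2
(p1 ∧ p1) → p3 = 1/2 → 3/4 = 1
((p1 ∧ p1) → p3) → p2 = 1 → 3/4 = 3/4
(p1 → ¬p2) ∧ (((p1 ∧ p1) → p3) → p2) = 3/4 ∧ 3/4 = 3/4
p1 ∧ p2 = 1/2 ∧ 3/4 = 1/2
p3 ∨ p2 = 3/4 ∨ 3/4 = 3/4
(p1 ∧ p2) ∨ (p3 ∨ p2) = 1/2 ∨ 3/4 = 3/4
((p1 → ¬p2) ∧ (((p1 ∧ p1) → p3) → p2)) ∧ ((p1 ∧ p2) ∨ (p3 ∨ p2)) = 3/4 ∧ 3/4 = 3/4
p3 → p3 = 3/4 → 3/4 = 1
p3 → (p3 → p3) = 3/4 → 1 = 1
p2 ∧ p3 = 3/4 ∧ 3/4 = 3/4
p2 → p3 = 3/4 → 3/4 = 1
(p2 ∧ p3) → (p2 → p3) = 3/4 → 1 = 1
p2 → ((p2 ∧ p3) → (p2 → p3)) = 3/4 → 1 = 1
(p3 → (p3 → p3)) → (p2 → ((p2 ∧ p3) → (p2 → p3))) = 1 → 1 = 1
¬((p3 → (p3 → p3)) → (p2 → ((p2 ∧ p3) → (p2 → p3)))) = ¬1 = 0
(((p1 → ¬p2) ∧ (((p1 ∧ p1) → p3) → p2)) ∧ ((p1 ∧ p2) ∨ (p3 ∨ p2))) → ¬((p3 → (p3 → p3)) → (p2 → ((p2 ∧ p3) → (p2 → p3)))) = 3/4 → 0 = 1/4

1/4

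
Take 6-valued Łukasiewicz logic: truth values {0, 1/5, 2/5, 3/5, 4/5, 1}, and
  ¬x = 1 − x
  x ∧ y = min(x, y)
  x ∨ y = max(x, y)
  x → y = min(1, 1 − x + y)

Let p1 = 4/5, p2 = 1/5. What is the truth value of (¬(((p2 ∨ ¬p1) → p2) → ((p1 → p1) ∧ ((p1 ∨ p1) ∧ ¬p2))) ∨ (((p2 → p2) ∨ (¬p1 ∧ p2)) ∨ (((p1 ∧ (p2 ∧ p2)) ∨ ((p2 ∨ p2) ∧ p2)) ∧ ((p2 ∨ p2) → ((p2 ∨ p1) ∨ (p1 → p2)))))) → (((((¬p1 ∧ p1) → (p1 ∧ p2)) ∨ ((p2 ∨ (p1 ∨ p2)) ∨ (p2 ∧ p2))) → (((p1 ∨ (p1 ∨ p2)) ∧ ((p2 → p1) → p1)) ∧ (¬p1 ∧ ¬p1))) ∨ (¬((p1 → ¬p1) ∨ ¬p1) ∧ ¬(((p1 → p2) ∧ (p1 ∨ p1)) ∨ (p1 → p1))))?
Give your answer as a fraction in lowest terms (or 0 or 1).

¬p1 = ¬4/5 = 1/5
p2 ∨ ¬p1 = 1/5 ∨ 1/5 = 1/5
(p2 ∨ ¬p1) → p2 = 1/5 → 1/5 = 1
p1 → p1 = 4/5 → 4/5 = 1
p1 ∨ p1 = 4/5 ∨ 4/5 = 4/5
¬p2 = ¬1/5 = 4/5
(p1 ∨ p1) ∧ ¬p2 = 4/5 ∧ 4/5 = 4/5
(p1 → p1) ∧ ((p1 ∨ p1) ∧ ¬p2) = 1 ∧ 4/5 = 4/5
((p2 ∨ ¬p1) → p2) → ((p1 → p1) ∧ ((p1 ∨ p1) ∧ ¬p2)) = 1 → 4/5 = 4/5
¬(((p2 ∨ ¬p1) → p2) → ((p1 → p1) ∧ ((p1 ∨ p1) ∧ ¬p2))) = ¬4/5 = 1/5
p2 → p2 = 1/5 → 1/5 = 1
¬p1 = ¬4/5 = 1/5
¬p1 ∧ p2 = 1/5 ∧ 1/5 = 1/5
(p2 → p2) ∨ (¬p1 ∧ p2) = 1 ∨ 1/5 = 1
p2 ∧ p2 = 1/5 ∧ 1/5 = 1/5
p1 ∧ (p2 ∧ p2) = 4/5 ∧ 1/5 = 1/5
p2 ∨ p2 = 1/5 ∨ 1/5 = 1/5
(p2 ∨ p2) ∧ p2 = 1/5 ∧ 1/5 = 1/5
(p1 ∧ (p2 ∧ p2)) ∨ ((p2 ∨ p2) ∧ p2) = 1/5 ∨ 1/5 = 1/5
p2 ∨ p2 = 1/5 ∨ 1/5 = 1/5
p2 ∨ p1 = 1/5 ∨ 4/5 = 4/5
p1 → p2 = 4/5 → 1/5 = 2/5
(p2 ∨ p1) ∨ (p1 → p2) = 4/5 ∨ 2/5 = 4/5
(p2 ∨ p2) → ((p2 ∨ p1) ∨ (p1 → p2)) = 1/5 → 4/5 = 1
((p1 ∧ (p2 ∧ p2)) ∨ ((p2 ∨ p2) ∧ p2)) ∧ ((p2 ∨ p2) → ((p2 ∨ p1) ∨ (p1 → p2))) = 1/5 ∧ 1 = 1/5
((p2 → p2) ∨ (¬p1 ∧ p2)) ∨ (((p1 ∧ (p2 ∧ p2)) ∨ ((p2 ∨ p2) ∧ p2)) ∧ ((p2 ∨ p2) → ((p2 ∨ p1) ∨ (p1 → p2)))) = 1 ∨ 1/5 = 1
¬(((p2 ∨ ¬p1) → p2) → ((p1 → p1) ∧ ((p1 ∨ p1) ∧ ¬p2))) ∨ (((p2 → p2) ∨ (¬p1 ∧ p2)) ∨ (((p1 ∧ (p2 ∧ p2)) ∨ ((p2 ∨ p2) ∧ p2)) ∧ ((p2 ∨ p2) → ((p2 ∨ p1) ∨ (p1 → p2))))) = 1/5 ∨ 1 = 1
¬p1 = ¬4/5 = 1/5
¬p1 ∧ p1 = 1/5 ∧ 4/5 = 1/5
p1 ∧ p2 = 4/5 ∧ 1/5 = 1/5
(¬p1 ∧ p1) → (p1 ∧ p2) = 1/5 → 1/5 = 1
p1 ∨ p2 = 4/5 ∨ 1/5 = 4/5
p2 ∨ (p1 ∨ p2) = 1/5 ∨ 4/5 = 4/5
p2 ∧ p2 = 1/5 ∧ 1/5 = 1/5
(p2 ∨ (p1 ∨ p2)) ∨ (p2 ∧ p2) = 4/5 ∨ 1/5 = 4/5
((¬p1 ∧ p1) → (p1 ∧ p2)) ∨ ((p2 ∨ (p1 ∨ p2)) ∨ (p2 ∧ p2)) = 1 ∨ 4/5 = 1
p1 ∨ p2 = 4/5 ∨ 1/5 = 4/5
p1 ∨ (p1 ∨ p2) = 4/5 ∨ 4/5 = 4/5
p2 → p1 = 1/5 → 4/5 = 1
(p2 → p1) → p1 = 1 → 4/5 = 4/5
(p1 ∨ (p1 ∨ p2)) ∧ ((p2 → p1) → p1) = 4/5 ∧ 4/5 = 4/5
¬p1 = ¬4/5 = 1/5
¬p1 = ¬4/5 = 1/5
¬p1 ∧ ¬p1 = 1/5 ∧ 1/5 = 1/5
((p1 ∨ (p1 ∨ p2)) ∧ ((p2 → p1) → p1)) ∧ (¬p1 ∧ ¬p1) = 4/5 ∧ 1/5 = 1/5
(((¬p1 ∧ p1) → (p1 ∧ p2)) ∨ ((p2 ∨ (p1 ∨ p2)) ∨ (p2 ∧ p2))) → (((p1 ∨ (p1 ∨ p2)) ∧ ((p2 → p1) → p1)) ∧ (¬p1 ∧ ¬p1)) = 1 → 1/5 = 1/5
¬p1 = ¬4/5 = 1/5
p1 → ¬p1 = 4/5 → 1/5 = 2/5
¬p1 = ¬4/5 = 1/5
(p1 → ¬p1) ∨ ¬p1 = 2/5 ∨ 1/5 = 2/5
¬((p1 → ¬p1) ∨ ¬p1) = ¬2/5 = 3/5
p1 → p2 = 4/5 → 1/5 = 2/5
p1 ∨ p1 = 4/5 ∨ 4/5 = 4/5
(p1 → p2) ∧ (p1 ∨ p1) = 2/5 ∧ 4/5 = 2/5
p1 → p1 = 4/5 → 4/5 = 1
((p1 → p2) ∧ (p1 ∨ p1)) ∨ (p1 → p1) = 2/5 ∨ 1 = 1
¬(((p1 → p2) ∧ (p1 ∨ p1)) ∨ (p1 → p1)) = ¬1 = 0
¬((p1 → ¬p1) ∨ ¬p1) ∧ ¬(((p1 → p2) ∧ (p1 ∨ p1)) ∨ (p1 → p1)) = 3/5 ∧ 0 = 0
((((¬p1 ∧ p1) → (p1 ∧ p2)) ∨ ((p2 ∨ (p1 ∨ p2)) ∨ (p2 ∧ p2))) → (((p1 ∨ (p1 ∨ p2)) ∧ ((p2 → p1) → p1)) ∧ (¬p1 ∧ ¬p1))) ∨ (¬((p1 → ¬p1) ∨ ¬p1) ∧ ¬(((p1 → p2) ∧ (p1 ∨ p1)) ∨ (p1 → p1))) = 1/5 ∨ 0 = 1/5
(¬(((p2 ∨ ¬p1) → p2) → ((p1 → p1) ∧ ((p1 ∨ p1) ∧ ¬p2))) ∨ (((p2 → p2) ∨ (¬p1 ∧ p2)) ∨ (((p1 ∧ (p2 ∧ p2)) ∨ ((p2 ∨ p2) ∧ p2)) ∧ ((p2 ∨ p2) → ((p2 ∨ p1) ∨ (p1 → p2)))))) → (((((¬p1 ∧ p1) → (p1 ∧ p2)) ∨ ((p2 ∨ (p1 ∨ p2)) ∨ (p2 ∧ p2))) → (((p1 ∨ (p1 ∨ p2)) ∧ ((p2 → p1) → p1)) ∧ (¬p1 ∧ ¬p1))) ∨ (¬((p1 → ¬p1) ∨ ¬p1) ∧ ¬(((p1 → p2) ∧ (p1 ∨ p1)) ∨ (p1 → p1)))) = 1 → 1/5 = 1/5

1/5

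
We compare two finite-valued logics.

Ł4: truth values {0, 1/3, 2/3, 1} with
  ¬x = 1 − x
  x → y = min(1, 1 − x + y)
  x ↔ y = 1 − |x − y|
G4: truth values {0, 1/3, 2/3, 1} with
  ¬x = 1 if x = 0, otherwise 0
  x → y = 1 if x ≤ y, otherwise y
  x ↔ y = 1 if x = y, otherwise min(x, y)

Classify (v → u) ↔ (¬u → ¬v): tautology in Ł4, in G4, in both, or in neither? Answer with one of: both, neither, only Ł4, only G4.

In Ł4: every assignment gives 1 — tautology.
In G4: at u = 1/3, v = 2/3 the value is 1/3 — not a tautology.

only Ł4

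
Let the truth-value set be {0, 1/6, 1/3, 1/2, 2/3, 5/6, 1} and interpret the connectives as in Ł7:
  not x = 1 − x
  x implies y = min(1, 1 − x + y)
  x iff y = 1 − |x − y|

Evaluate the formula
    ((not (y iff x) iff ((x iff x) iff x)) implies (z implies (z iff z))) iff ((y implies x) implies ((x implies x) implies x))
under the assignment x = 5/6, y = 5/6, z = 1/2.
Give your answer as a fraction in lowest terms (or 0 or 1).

5/6

y iff x = 5/6 iff 5/6 = 1
not (y iff x) = not 1 = 0
x iff x = 5/6 iff 5/6 = 1
(x iff x) iff x = 1 iff 5/6 = 5/6
not (y iff x) iff ((x iff x) iff x) = 0 iff 5/6 = 1/6
z iff z = 1/2 iff 1/2 = 1
z implies (z iff z) = 1/2 implies 1 = 1
(not (y iff x) iff ((x iff x) iff x)) implies (z implies (z iff z)) = 1/6 implies 1 = 1
y implies x = 5/6 implies 5/6 = 1
x implies x = 5/6 implies 5/6 = 1
(x implies x) implies x = 1 implies 5/6 = 5/6
(y implies x) implies ((x implies x) implies x) = 1 implies 5/6 = 5/6
((not (y iff x) iff ((x iff x) iff x)) implies (z implies (z iff z))) iff ((y implies x) implies ((x implies x) implies x)) = 1 iff 5/6 = 5/6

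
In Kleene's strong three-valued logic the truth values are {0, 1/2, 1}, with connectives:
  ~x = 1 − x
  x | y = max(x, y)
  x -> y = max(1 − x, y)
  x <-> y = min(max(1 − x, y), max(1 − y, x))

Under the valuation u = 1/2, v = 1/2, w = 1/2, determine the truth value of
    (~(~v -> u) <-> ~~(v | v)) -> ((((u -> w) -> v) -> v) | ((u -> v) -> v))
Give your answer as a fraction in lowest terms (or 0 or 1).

1/2

~v = ~1/2 = 1/2
~v -> u = 1/2 -> 1/2 = 1/2
~(~v -> u) = ~1/2 = 1/2
v | v = 1/2 | 1/2 = 1/2
~(v | v) = ~1/2 = 1/2
~~(v | v) = ~1/2 = 1/2
~(~v -> u) <-> ~~(v | v) = 1/2 <-> 1/2 = 1/2
u -> w = 1/2 -> 1/2 = 1/2
(u -> w) -> v = 1/2 -> 1/2 = 1/2
((u -> w) -> v) -> v = 1/2 -> 1/2 = 1/2
u -> v = 1/2 -> 1/2 = 1/2
(u -> v) -> v = 1/2 -> 1/2 = 1/2
(((u -> w) -> v) -> v) | ((u -> v) -> v) = 1/2 | 1/2 = 1/2
(~(~v -> u) <-> ~~(v | v)) -> ((((u -> w) -> v) -> v) | ((u -> v) -> v)) = 1/2 -> 1/2 = 1/2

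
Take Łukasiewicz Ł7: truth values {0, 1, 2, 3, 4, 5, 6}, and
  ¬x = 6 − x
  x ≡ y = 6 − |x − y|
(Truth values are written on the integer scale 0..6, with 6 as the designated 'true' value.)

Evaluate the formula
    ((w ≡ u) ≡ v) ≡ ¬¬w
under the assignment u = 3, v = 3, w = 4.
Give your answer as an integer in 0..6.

w ≡ u = 4 ≡ 3 = 5
(w ≡ u) ≡ v = 5 ≡ 3 = 4
¬w = ¬4 = 2
¬¬w = ¬2 = 4
((w ≡ u) ≡ v) ≡ ¬¬w = 4 ≡ 4 = 6

6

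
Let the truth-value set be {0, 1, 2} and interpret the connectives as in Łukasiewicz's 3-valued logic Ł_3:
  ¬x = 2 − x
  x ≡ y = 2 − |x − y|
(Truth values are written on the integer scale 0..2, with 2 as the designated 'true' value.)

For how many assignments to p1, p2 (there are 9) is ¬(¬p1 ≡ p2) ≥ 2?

p1 = 0, p2 = 0 ↦ 2  ≥
p1 = 0, p2 = 1 ↦ 1  <
p1 = 0, p2 = 2 ↦ 0  <
p1 = 1, p2 = 0 ↦ 1  <
p1 = 1, p2 = 1 ↦ 0  <
p1 = 1, p2 = 2 ↦ 1  <
p1 = 2, p2 = 0 ↦ 0  <
p1 = 2, p2 = 1 ↦ 1  <
p1 = 2, p2 = 2 ↦ 2  ≥
So 2 of the 9 assignments meet the threshold.

2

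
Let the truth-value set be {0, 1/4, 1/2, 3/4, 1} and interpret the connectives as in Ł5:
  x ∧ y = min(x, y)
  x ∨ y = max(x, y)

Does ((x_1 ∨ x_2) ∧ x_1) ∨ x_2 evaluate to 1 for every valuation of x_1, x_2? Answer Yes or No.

Counterexample: take x_1 = 0, x_2 = 0.
x_1 ∨ x_2 = 0 ∨ 0 = 0
(x_1 ∨ x_2) ∧ x_1 = 0 ∧ 0 = 0
((x_1 ∨ x_2) ∧ x_1) ∨ x_2 = 0 ∨ 0 = 0
This gives 0 ≠ 1.

No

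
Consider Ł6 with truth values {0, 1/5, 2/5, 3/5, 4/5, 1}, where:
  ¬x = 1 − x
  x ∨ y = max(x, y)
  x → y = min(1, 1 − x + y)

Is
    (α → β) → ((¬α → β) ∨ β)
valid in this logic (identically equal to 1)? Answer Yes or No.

Counterexample: take α = 0, β = 0.
α → β = 0 → 0 = 1
¬α = ¬0 = 1
¬α → β = 1 → 0 = 0
(¬α → β) ∨ β = 0 ∨ 0 = 0
(α → β) → ((¬α → β) ∨ β) = 1 → 0 = 0
This gives 0 ≠ 1.

No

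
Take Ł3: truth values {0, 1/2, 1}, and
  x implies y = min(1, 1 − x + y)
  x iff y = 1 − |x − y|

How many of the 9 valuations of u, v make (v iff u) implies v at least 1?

u = 0, v = 0 ↦ 0  <
u = 0, v = 1/2 ↦ 1  ≥
u = 0, v = 1 ↦ 1  ≥
u = 1/2, v = 0 ↦ 1/2  <
u = 1/2, v = 1/2 ↦ 1/2  <
u = 1/2, v = 1 ↦ 1  ≥
u = 1, v = 0 ↦ 1  ≥
u = 1, v = 1/2 ↦ 1  ≥
u = 1, v = 1 ↦ 1  ≥
So 6 of the 9 assignments meet the threshold.

6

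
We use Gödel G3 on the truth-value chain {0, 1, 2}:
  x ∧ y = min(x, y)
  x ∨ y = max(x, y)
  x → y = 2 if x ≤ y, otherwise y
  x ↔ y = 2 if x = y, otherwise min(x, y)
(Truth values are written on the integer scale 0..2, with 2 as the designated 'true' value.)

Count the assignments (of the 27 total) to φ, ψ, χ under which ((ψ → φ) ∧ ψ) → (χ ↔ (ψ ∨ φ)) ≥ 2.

22

value 2: 22 assignments (counts)
value 1: 1 assignment
value 0: 4 assignments
So 22 of the 27 assignments meet the threshold.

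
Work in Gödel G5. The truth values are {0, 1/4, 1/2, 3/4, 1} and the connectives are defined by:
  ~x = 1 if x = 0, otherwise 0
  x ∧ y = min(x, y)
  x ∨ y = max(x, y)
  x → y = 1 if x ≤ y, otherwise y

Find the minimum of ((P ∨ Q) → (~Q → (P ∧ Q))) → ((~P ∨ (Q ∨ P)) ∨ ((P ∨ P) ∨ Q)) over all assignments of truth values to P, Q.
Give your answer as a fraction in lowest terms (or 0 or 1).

Take P = 1/4, Q = 1/4:
P ∨ Q = 1/4 ∨ 1/4 = 1/4
~Q = ~1/4 = 0
P ∧ Q = 1/4 ∧ 1/4 = 1/4
~Q → (P ∧ Q) = 0 → 1/4 = 1
(P ∨ Q) → (~Q → (P ∧ Q)) = 1/4 → 1 = 1
~P = ~1/4 = 0
Q ∨ P = 1/4 ∨ 1/4 = 1/4
~P ∨ (Q ∨ P) = 0 ∨ 1/4 = 1/4
P ∨ P = 1/4 ∨ 1/4 = 1/4
(P ∨ P) ∨ Q = 1/4 ∨ 1/4 = 1/4
(~P ∨ (Q ∨ P)) ∨ ((P ∨ P) ∨ Q) = 1/4 ∨ 1/4 = 1/4
((P ∨ Q) → (~Q → (P ∧ Q))) → ((~P ∨ (Q ∨ P)) ∨ ((P ∨ P) ∨ Q)) = 1 → 1/4 = 1/4
No assignment yields a value below 1/4, so this is the minimum.

1/4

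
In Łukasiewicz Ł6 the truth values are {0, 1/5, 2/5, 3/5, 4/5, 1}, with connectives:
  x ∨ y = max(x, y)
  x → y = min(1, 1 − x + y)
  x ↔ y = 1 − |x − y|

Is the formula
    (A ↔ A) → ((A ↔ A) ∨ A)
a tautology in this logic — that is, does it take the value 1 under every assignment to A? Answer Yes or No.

A = 0 ↦ 1
A = 1/5 ↦ 1
A = 2/5 ↦ 1
A = 3/5 ↦ 1
A = 4/5 ↦ 1
A = 1 ↦ 1
Every assignment gives a value ≥ 1.

Yes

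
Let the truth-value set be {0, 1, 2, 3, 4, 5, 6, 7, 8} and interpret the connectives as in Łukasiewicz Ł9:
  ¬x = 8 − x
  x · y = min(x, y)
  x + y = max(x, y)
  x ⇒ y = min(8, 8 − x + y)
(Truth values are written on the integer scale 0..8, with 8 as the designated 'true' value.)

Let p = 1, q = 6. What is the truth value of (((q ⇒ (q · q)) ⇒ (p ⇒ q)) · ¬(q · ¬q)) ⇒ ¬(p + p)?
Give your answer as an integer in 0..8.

8

q · q = 6 · 6 = 6
q ⇒ (q · q) = 6 ⇒ 6 = 8
p ⇒ q = 1 ⇒ 6 = 8
(q ⇒ (q · q)) ⇒ (p ⇒ q) = 8 ⇒ 8 = 8
¬q = ¬6 = 2
q · ¬q = 6 · 2 = 2
¬(q · ¬q) = ¬2 = 6
((q ⇒ (q · q)) ⇒ (p ⇒ q)) · ¬(q · ¬q) = 8 · 6 = 6
p + p = 1 + 1 = 1
¬(p + p) = ¬1 = 7
(((q ⇒ (q · q)) ⇒ (p ⇒ q)) · ¬(q · ¬q)) ⇒ ¬(p + p) = 6 ⇒ 7 = 8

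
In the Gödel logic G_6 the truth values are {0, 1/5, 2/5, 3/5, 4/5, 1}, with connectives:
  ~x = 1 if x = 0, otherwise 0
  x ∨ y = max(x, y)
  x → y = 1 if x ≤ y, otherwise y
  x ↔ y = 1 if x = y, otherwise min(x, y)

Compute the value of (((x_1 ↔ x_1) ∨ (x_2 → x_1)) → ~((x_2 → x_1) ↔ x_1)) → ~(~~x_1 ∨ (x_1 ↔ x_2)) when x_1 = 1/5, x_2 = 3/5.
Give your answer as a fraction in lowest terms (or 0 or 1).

1

x_1 ↔ x_1 = 1/5 ↔ 1/5 = 1
x_2 → x_1 = 3/5 → 1/5 = 1/5
(x_1 ↔ x_1) ∨ (x_2 → x_1) = 1 ∨ 1/5 = 1
x_2 → x_1 = 3/5 → 1/5 = 1/5
(x_2 → x_1) ↔ x_1 = 1/5 ↔ 1/5 = 1
~((x_2 → x_1) ↔ x_1) = ~1 = 0
((x_1 ↔ x_1) ∨ (x_2 → x_1)) → ~((x_2 → x_1) ↔ x_1) = 1 → 0 = 0
~x_1 = ~1/5 = 0
~~x_1 = ~0 = 1
x_1 ↔ x_2 = 1/5 ↔ 3/5 = 1/5
~~x_1 ∨ (x_1 ↔ x_2) = 1 ∨ 1/5 = 1
~(~~x_1 ∨ (x_1 ↔ x_2)) = ~1 = 0
(((x_1 ↔ x_1) ∨ (x_2 → x_1)) → ~((x_2 → x_1) ↔ x_1)) → ~(~~x_1 ∨ (x_1 ↔ x_2)) = 0 → 0 = 1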